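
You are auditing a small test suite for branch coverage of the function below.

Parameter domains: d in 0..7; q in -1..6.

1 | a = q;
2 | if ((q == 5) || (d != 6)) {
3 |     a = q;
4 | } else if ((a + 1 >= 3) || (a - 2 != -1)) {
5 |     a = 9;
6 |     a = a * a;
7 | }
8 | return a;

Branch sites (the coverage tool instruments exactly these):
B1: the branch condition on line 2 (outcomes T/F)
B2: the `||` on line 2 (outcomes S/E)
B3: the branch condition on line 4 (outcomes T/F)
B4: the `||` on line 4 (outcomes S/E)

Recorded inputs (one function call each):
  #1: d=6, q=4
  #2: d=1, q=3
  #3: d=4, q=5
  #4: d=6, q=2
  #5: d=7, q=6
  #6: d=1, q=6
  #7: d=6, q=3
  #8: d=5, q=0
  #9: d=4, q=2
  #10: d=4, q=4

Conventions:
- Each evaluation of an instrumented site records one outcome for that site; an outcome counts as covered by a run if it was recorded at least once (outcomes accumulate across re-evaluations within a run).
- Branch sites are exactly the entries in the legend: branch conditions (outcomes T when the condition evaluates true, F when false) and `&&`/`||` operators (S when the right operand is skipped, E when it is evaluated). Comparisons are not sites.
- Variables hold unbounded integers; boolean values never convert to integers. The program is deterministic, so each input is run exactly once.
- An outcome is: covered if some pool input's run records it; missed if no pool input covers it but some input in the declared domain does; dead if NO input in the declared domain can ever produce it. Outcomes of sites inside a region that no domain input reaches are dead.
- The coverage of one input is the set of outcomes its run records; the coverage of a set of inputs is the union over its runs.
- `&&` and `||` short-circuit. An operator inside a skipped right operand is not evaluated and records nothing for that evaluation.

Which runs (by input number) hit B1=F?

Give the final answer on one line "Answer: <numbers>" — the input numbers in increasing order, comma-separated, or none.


input #1 (d=6, q=4): produces B1=F
input #2 (d=1, q=3): does not produce B1=F
input #3 (d=4, q=5): does not produce B1=F
input #4 (d=6, q=2): produces B1=F
input #5 (d=7, q=6): does not produce B1=F
input #6 (d=1, q=6): does not produce B1=F
input #7 (d=6, q=3): produces B1=F
input #8 (d=5, q=0): does not produce B1=F
input #9 (d=4, q=2): does not produce B1=F
input #10 (d=4, q=4): does not produce B1=F
Answer: 1, 4, 7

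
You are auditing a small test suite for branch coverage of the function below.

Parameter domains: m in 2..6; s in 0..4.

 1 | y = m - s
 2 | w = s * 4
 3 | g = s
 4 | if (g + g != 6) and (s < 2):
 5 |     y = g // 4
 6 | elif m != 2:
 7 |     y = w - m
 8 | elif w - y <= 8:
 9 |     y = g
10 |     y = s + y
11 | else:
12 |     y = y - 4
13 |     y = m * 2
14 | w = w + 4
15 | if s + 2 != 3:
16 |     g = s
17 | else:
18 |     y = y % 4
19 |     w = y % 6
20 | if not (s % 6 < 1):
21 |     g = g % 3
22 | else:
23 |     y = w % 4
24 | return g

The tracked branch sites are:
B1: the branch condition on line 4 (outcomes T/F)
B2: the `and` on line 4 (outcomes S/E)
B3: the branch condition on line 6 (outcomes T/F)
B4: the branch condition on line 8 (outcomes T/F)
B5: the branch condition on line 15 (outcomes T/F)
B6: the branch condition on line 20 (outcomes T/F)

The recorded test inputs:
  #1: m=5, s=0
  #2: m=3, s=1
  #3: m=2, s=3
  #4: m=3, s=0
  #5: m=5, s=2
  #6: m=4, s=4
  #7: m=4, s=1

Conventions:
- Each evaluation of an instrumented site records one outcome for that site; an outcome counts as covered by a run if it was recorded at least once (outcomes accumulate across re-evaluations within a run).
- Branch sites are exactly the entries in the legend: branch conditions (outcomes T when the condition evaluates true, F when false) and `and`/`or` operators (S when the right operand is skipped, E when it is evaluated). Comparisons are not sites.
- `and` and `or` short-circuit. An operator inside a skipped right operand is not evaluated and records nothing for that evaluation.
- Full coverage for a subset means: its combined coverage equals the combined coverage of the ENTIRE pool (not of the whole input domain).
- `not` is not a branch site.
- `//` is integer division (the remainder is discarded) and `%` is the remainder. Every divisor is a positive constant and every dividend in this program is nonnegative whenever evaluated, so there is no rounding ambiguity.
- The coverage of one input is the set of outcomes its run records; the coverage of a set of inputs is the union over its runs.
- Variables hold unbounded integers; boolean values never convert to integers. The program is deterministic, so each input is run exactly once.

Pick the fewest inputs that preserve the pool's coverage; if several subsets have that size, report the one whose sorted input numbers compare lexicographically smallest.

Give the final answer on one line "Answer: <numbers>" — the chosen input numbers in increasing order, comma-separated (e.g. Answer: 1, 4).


input #1 (m=5, s=0): events B2->E, B1->T, B5->T, B6->F; covers B1=T, B2=E, B5=T, B6=F
input #2 (m=3, s=1): events B2->E, B1->T, B5->F, B6->T; covers B1=T, B2=E, B5=F, B6=T
input #3 (m=2, s=3): events B2->S, B1->F, B3->F, B4->F, B5->T, B6->T; covers B1=F, B2=S, B3=F, B4=F, B5=T, B6=T
input #4 (m=3, s=0): events B2->E, B1->T, B5->T, B6->F; covers B1=T, B2=E, B5=T, B6=F
input #5 (m=5, s=2): events B2->E, B1->F, B3->T, B5->T, B6->T; covers B1=F, B2=E, B3=T, B5=T, B6=T
input #6 (m=4, s=4): events B2->E, B1->F, B3->T, B5->T, B6->T; covers B1=F, B2=E, B3=T, B5=T, B6=T
input #7 (m=4, s=1): events B2->E, B1->T, B5->F, B6->T; covers B1=T, B2=E, B5=F, B6=T
the full pool covers 11 outcomes: B1=T, B1=F, B2=S, B2=E, B3=T, B3=F, B4=F, B5=T, B5=F, B6=T, B6=F
every size-1 subset falls short of the 11 outcomes (best: 6/11)
every size-2 subset falls short of the 11 outcomes (best: 9/11)
every size-3 subset falls short of the 11 outcomes (best: 10/11)
size 4: inputs {1, 2, 3, 5} cover all 11 outcomes, and no lexicographically smaller subset of this size does
Answer: 1, 2, 3, 5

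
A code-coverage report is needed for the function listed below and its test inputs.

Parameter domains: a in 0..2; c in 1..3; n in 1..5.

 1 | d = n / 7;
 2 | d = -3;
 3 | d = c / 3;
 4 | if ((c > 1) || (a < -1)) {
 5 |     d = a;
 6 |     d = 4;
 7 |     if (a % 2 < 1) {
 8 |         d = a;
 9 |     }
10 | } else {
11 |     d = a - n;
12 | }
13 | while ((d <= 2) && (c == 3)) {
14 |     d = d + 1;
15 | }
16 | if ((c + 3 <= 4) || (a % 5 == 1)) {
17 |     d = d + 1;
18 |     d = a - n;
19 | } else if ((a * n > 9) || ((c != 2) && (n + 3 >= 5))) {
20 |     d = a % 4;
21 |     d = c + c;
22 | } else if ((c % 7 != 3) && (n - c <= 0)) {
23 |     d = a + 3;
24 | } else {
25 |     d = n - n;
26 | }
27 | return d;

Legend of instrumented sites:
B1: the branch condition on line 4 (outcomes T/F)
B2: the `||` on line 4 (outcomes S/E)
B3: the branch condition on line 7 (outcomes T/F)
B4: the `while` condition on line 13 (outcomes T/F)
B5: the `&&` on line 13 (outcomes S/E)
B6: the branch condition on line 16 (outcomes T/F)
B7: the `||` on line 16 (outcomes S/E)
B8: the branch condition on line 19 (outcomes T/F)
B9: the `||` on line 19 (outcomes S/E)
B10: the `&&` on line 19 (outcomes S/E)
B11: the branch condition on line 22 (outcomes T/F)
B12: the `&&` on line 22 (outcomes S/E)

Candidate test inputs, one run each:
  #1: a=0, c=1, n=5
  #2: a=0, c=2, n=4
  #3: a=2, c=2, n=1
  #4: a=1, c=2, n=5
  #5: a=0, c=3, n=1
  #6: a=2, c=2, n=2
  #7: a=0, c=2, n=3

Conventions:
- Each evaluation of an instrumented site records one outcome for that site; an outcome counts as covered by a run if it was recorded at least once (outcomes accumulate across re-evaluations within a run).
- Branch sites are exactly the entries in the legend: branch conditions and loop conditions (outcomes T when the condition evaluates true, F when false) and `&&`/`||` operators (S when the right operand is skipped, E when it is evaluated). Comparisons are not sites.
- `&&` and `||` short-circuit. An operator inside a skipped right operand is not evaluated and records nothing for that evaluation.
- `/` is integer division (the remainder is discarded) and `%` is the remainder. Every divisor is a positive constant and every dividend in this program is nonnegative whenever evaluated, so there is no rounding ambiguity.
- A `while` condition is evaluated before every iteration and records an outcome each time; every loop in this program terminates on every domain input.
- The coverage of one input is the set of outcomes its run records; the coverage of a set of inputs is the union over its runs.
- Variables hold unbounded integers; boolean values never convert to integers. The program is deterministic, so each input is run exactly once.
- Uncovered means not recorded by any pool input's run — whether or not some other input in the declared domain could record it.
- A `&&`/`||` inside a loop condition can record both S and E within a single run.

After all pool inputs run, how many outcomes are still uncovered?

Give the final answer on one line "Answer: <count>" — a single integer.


test 1 (a=0, c=1, n=5) fires B2->E, B1->F, B5->E, B4->F, B7->S, B6->T; hits B1=F, B2=E, B4=F, B5=E, B6=T, B7=S
test 2 (a=0, c=2, n=4) fires B2->S, B1->T, B3->T, B5->E, B4->F, B7->E, B6->F, B9->E, B10->S, B8->F, B12->E, B11->F; hits B1=T, B2=S, B3=T, B4=F, B5=E, B6=F, B7=E, B8=F, B9=E, B10=S, B11=F, B12=E
test 3 (a=2, c=2, n=1) fires B2->S, B1->T, B3->T, B5->E, B4->F, B7->E, B6->F, B9->E, B10->S, B8->F, B12->E, B11->T; hits B1=T, B2=S, B3=T, B4=F, B5=E, B6=F, B7=E, B8=F, B9=E, B10=S, B11=T, B12=E
test 4 (a=1, c=2, n=5) fires B2->S, B1->T, B3->F, B5->S, B4->F, B7->E, B6->T; hits B1=T, B2=S, B3=F, B4=F, B5=S, B6=T, B7=E
test 5 (a=0, c=3, n=1) fires B2->S, B1->T, B3->T, B5->E, B4->T, B5->E, B4->T, B5->E, B4->T, B5->S, B4->F, B7->E, B6->F, B9->E, ...; hits B1=T, B2=S, B3=T, B4=T, B4=F, B5=S, B5=E, B6=F, B7=E, B8=F, B9=E, B10=E, B11=F, B12=S
test 6 (a=2, c=2, n=2) fires B2->S, B1->T, B3->T, B5->E, B4->F, B7->E, B6->F, B9->E, B10->S, B8->F, B12->E, B11->T; hits B1=T, B2=S, B3=T, B4=F, B5=E, B6=F, B7=E, B8=F, B9=E, B10=S, B11=T, B12=E
test 7 (a=0, c=2, n=3) fires B2->S, B1->T, B3->T, B5->E, B4->F, B7->E, B6->F, B9->E, B10->S, B8->F, B12->E, B11->F; hits B1=T, B2=S, B3=T, B4=F, B5=E, B6=F, B7=E, B8=F, B9=E, B10=S, B11=F, B12=E
union over the pool: B1=T, B1=F, B2=S, B2=E, B3=T, B3=F, B4=T, B4=F, B5=S, B5=E, B6=T, B6=F, B7=S, B7=E, B8=F, B9=E, B10=S, B10=E, B11=T, B11=F, B12=S, B12=E
uncovered (2 of 24): B8=T, B9=S
Answer: 2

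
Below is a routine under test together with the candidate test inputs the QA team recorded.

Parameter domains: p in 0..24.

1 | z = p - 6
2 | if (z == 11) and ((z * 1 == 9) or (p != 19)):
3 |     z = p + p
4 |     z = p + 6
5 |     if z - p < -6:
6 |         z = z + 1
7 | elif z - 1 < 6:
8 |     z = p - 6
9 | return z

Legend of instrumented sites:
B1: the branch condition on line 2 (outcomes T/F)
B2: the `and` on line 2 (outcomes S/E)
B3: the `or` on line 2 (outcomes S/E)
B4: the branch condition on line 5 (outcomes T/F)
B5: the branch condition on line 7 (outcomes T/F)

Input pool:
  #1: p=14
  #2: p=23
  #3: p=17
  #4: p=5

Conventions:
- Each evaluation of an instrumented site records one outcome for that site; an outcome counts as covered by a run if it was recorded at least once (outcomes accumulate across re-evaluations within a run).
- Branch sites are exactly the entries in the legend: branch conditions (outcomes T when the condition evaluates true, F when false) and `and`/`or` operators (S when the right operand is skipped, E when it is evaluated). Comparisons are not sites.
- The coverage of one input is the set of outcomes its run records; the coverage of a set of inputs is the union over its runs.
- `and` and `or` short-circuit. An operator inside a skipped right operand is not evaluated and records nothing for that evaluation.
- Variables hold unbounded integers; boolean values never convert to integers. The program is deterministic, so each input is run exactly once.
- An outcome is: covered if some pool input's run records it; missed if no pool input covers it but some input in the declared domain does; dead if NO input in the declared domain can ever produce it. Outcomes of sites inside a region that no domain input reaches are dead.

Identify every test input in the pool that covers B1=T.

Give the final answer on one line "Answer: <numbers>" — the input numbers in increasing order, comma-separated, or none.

input #1 (p=14): does not record B1=T
input #2 (p=23): does not record B1=T
input #3 (p=17): records B1=T
input #4 (p=5): does not record B1=T

Answer: 3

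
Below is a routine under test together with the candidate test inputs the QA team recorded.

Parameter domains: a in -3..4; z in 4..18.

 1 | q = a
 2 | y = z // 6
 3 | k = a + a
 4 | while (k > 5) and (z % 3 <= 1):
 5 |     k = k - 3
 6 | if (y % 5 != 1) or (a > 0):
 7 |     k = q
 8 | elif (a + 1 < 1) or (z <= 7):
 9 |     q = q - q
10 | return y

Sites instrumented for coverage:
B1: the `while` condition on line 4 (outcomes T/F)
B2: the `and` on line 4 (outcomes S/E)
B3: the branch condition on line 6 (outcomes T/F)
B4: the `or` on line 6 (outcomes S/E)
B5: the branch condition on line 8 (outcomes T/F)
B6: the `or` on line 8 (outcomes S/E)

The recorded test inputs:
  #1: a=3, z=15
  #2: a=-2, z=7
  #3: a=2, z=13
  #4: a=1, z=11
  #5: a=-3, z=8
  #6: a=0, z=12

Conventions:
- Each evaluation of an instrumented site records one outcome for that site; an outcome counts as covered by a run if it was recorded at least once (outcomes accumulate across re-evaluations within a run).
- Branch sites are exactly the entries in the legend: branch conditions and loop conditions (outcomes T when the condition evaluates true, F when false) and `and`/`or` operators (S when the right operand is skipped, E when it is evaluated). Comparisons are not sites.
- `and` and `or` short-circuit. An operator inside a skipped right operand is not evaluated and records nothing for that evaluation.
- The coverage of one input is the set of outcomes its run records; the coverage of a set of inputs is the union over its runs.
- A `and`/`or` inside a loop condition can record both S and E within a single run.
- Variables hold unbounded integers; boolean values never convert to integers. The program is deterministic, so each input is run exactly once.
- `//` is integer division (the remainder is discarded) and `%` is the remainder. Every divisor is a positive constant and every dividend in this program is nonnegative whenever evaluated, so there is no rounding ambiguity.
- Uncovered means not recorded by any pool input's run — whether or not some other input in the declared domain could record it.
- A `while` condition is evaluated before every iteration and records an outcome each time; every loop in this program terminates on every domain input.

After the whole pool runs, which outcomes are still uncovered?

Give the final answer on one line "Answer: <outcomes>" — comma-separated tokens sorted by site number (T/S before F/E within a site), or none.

run #1 (a=3, z=15) runs B2->E, B1->T, B2->S, B1->F, B4->S, B3->T; records B1=T, B1=F, B2=S, B2=E, B3=T, B4=S
run #2 (a=-2, z=7) runs B2->S, B1->F, B4->E, B3->F, B6->S, B5->T; records B1=F, B2=S, B3=F, B4=E, B5=T, B6=S
run #3 (a=2, z=13) runs B2->S, B1->F, B4->S, B3->T; records B1=F, B2=S, B3=T, B4=S
run #4 (a=1, z=11) runs B2->S, B1->F, B4->E, B3->T; records B1=F, B2=S, B3=T, B4=E
run #5 (a=-3, z=8) runs B2->S, B1->F, B4->E, B3->F, B6->S, B5->T; records B1=F, B2=S, B3=F, B4=E, B5=T, B6=S
run #6 (a=0, z=12) runs B2->S, B1->F, B4->S, B3->T; records B1=F, B2=S, B3=T, B4=S
union over the pool: B1=T, B1=F, B2=S, B2=E, B3=T, B3=F, B4=S, B4=E, B5=T, B6=S
uncovered (2 of 12): B5=F, B6=E

Answer: B5=F, B6=E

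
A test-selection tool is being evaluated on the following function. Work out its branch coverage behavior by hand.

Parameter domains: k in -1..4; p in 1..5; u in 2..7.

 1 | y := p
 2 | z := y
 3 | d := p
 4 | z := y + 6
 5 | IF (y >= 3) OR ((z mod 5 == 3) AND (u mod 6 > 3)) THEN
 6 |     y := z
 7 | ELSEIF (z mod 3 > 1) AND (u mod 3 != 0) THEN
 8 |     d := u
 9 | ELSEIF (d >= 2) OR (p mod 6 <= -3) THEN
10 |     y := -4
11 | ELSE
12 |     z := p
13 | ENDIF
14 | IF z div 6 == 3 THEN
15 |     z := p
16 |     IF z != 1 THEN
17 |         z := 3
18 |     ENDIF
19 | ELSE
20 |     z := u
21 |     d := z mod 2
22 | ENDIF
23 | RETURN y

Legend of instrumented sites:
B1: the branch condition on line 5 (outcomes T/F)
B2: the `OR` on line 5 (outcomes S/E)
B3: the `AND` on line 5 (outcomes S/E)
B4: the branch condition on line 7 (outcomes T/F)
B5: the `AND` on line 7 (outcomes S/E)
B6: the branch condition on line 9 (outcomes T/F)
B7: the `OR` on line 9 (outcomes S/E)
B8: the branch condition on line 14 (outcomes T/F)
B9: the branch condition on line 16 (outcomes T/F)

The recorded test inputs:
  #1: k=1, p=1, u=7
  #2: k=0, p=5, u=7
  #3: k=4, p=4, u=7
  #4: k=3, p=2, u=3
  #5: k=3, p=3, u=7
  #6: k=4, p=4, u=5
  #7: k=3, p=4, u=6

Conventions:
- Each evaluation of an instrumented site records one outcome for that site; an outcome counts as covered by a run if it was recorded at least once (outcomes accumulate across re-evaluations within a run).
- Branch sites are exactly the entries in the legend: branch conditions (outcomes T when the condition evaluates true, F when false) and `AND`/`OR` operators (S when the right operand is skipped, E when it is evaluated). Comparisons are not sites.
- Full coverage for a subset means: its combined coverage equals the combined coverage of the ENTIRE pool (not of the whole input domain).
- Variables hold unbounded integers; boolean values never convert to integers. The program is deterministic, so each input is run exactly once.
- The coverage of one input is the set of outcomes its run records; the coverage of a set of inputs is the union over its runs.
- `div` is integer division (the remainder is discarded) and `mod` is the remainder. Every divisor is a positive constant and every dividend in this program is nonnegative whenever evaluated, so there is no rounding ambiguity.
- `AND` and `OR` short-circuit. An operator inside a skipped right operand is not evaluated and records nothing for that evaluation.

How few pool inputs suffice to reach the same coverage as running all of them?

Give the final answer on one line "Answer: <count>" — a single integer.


input #1, k=1, p=1, u=7: events B2->E, B3->S, B1->F, B5->S, B4->F, B7->E, B6->F, B8->F; outcomes B1=F, B2=E, B3=S, B4=F, B5=S, B6=F, B7=E, B8=F
input #2, k=0, p=5, u=7: events B2->S, B1->T, B8->F; outcomes B1=T, B2=S, B8=F
input #3, k=4, p=4, u=7: events B2->S, B1->T, B8->F; outcomes B1=T, B2=S, B8=F
input #4, k=3, p=2, u=3: events B2->E, B3->E, B1->F, B5->E, B4->F, B7->S, B6->T, B8->F; outcomes B1=F, B2=E, B3=E, B4=F, B5=E, B6=T, B7=S, B8=F
input #5, k=3, p=3, u=7: events B2->S, B1->T, B8->F; outcomes B1=T, B2=S, B8=F
input #6, k=4, p=4, u=5: events B2->S, B1->T, B8->F; outcomes B1=T, B2=S, B8=F
input #7, k=3, p=4, u=6: events B2->S, B1->T, B8->F; outcomes B1=T, B2=S, B8=F
union over all inputs: B1=T, B1=F, B2=S, B2=E, B3=S, B3=E, B4=F, B5=S, B5=E, B6=T, B6=F, B7=S, B7=E, B8=F (14 outcomes)
size 1 is not enough: best union over all size-1 subsets is 8/14
size 2 is not enough: best union over all size-2 subsets is 12/14
size 3: inputs {1, 2, 4} cover all 14 outcomes, and no lexicographically smaller subset of this size does
Answer: 3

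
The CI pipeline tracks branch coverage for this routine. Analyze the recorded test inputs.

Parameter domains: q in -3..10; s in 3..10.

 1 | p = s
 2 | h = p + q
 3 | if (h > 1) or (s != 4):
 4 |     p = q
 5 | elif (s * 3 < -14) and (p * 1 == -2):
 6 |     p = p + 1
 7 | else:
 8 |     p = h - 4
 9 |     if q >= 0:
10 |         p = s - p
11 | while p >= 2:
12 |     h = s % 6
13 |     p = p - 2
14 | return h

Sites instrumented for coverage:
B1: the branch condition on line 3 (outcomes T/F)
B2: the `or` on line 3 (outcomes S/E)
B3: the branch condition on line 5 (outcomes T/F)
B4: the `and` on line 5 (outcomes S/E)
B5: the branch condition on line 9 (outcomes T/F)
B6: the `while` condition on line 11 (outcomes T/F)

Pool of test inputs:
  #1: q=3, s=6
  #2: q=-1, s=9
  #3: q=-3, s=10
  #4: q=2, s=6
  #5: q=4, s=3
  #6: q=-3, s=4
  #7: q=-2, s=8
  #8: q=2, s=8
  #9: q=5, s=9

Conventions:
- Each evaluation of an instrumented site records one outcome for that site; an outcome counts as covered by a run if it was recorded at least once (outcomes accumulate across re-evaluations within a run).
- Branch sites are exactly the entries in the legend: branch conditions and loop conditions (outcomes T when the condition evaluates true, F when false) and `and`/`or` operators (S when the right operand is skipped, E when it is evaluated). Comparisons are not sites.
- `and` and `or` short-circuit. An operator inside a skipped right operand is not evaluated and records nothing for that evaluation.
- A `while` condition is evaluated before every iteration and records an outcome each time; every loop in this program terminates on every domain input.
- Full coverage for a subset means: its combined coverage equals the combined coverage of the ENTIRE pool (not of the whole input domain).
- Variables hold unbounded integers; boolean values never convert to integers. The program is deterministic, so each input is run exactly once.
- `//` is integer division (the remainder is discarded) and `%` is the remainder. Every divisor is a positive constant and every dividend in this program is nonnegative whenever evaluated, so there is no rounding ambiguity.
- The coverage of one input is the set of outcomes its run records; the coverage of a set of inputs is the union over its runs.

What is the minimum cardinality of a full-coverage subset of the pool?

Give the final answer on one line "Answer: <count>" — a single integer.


input #1, q=3, s=6: outcomes B1=T, B2=S, B6=T, B6=F
input #2, q=-1, s=9: outcomes B1=T, B2=S, B6=F
input #3, q=-3, s=10: outcomes B1=T, B2=S, B6=F
input #4, q=2, s=6: outcomes B1=T, B2=S, B6=T, B6=F
input #5, q=4, s=3: outcomes B1=T, B2=S, B6=T, B6=F
input #6, q=-3, s=4: outcomes B1=F, B2=E, B3=F, B4=S, B5=F, B6=F
input #7, q=-2, s=8: outcomes B1=T, B2=S, B6=F
input #8, q=2, s=8: outcomes B1=T, B2=S, B6=T, B6=F
input #9, q=5, s=9: outcomes B1=T, B2=S, B6=T, B6=F
the full pool covers 9 outcomes: B1=T, B1=F, B2=S, B2=E, B3=F, B4=S, B5=F, B6=T, B6=F
every size-1 subset falls short of the 9 outcomes (best: 6/9)
inputs {1, 6} (size 2) cover everything; no size-2 subset with a lexicographically smaller index list covers all 9
Answer: 2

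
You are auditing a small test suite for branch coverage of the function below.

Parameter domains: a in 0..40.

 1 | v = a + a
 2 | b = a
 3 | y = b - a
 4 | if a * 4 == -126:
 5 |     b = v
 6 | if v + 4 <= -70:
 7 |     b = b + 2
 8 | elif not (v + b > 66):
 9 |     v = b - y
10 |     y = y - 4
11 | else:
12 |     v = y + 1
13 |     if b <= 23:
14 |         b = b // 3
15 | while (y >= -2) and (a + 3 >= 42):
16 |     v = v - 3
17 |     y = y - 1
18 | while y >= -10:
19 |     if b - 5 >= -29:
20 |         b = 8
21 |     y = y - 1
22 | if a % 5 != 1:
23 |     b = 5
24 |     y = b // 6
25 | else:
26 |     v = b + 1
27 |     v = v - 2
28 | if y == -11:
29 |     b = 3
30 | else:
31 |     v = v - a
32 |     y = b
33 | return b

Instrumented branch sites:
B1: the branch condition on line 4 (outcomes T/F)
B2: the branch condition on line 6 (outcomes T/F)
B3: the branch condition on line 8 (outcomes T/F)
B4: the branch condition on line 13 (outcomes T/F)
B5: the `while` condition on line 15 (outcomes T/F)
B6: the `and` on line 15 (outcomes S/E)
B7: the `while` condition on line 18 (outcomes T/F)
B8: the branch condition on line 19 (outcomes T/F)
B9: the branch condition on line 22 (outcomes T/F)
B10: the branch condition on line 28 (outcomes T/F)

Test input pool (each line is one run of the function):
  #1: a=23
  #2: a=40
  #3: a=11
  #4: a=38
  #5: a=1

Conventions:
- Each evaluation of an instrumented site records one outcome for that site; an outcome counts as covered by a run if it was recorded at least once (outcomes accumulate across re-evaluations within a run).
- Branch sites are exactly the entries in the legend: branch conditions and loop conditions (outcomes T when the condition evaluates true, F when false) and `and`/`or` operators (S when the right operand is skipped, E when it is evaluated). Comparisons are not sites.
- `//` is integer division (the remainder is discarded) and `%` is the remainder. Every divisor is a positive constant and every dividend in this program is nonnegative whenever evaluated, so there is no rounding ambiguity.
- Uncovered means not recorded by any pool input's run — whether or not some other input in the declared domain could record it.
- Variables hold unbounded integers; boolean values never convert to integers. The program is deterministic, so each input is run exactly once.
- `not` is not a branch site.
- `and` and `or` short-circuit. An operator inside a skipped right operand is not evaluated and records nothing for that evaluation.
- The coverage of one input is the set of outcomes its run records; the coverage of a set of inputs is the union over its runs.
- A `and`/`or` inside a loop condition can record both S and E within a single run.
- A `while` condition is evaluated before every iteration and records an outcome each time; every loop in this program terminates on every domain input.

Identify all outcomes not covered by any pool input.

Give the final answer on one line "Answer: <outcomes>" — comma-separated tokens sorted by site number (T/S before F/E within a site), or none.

#1 (a=23) -> B1->F, B2->F, B3->F, B4->T, B6->E, B5->F, B7->T, B8->T, B7->T, B8->T, B7->T, B8->T, B7->T, B8->T, ...; covered: B1=F, B2=F, B3=F, B4=T, B5=F, B6=E, B7=T, B7=F, B8=T, B9=T, B10=F
#2 (a=40) -> B1->F, B2->F, B3->F, B4->F, B6->E, B5->T, B6->E, B5->T, B6->E, B5->T, B6->S, B5->F, B7->T, B8->T, ...; covered: B1=F, B2=F, B3=F, B4=F, B5=T, B5=F, B6=S, B6=E, B7=T, B7=F, B8=T, B9=T, B10=F
#3 (a=11) -> B1->F, B2->F, B3->T, B6->S, B5->F, B7->T, B8->T, B7->T, B8->T, B7->T, B8->T, B7->T, B8->T, B7->T, ...; covered: B1=F, B2=F, B3=T, B5=F, B6=S, B7=T, B7=F, B8=T, B9=F, B10=T
#4 (a=38) -> B1->F, B2->F, B3->F, B4->F, B6->E, B5->F, B7->T, B8->T, B7->T, B8->T, B7->T, B8->T, B7->T, B8->T, ...; covered: B1=F, B2=F, B3=F, B4=F, B5=F, B6=E, B7=T, B7=F, B8=T, B9=T, B10=F
#5 (a=1) -> B1->F, B2->F, B3->T, B6->S, B5->F, B7->T, B8->T, B7->T, B8->T, B7->T, B8->T, B7->T, B8->T, B7->T, ...; covered: B1=F, B2=F, B3=T, B5=F, B6=S, B7=T, B7=F, B8=T, B9=F, B10=T
union over the pool: B1=F, B2=F, B3=T, B3=F, B4=T, B4=F, B5=T, B5=F, B6=S, B6=E, B7=T, B7=F, B8=T, B9=T, B9=F, B10=T, B10=F
uncovered (3 of 20): B1=T, B2=T, B8=F

Answer: B1=T, B2=T, B8=F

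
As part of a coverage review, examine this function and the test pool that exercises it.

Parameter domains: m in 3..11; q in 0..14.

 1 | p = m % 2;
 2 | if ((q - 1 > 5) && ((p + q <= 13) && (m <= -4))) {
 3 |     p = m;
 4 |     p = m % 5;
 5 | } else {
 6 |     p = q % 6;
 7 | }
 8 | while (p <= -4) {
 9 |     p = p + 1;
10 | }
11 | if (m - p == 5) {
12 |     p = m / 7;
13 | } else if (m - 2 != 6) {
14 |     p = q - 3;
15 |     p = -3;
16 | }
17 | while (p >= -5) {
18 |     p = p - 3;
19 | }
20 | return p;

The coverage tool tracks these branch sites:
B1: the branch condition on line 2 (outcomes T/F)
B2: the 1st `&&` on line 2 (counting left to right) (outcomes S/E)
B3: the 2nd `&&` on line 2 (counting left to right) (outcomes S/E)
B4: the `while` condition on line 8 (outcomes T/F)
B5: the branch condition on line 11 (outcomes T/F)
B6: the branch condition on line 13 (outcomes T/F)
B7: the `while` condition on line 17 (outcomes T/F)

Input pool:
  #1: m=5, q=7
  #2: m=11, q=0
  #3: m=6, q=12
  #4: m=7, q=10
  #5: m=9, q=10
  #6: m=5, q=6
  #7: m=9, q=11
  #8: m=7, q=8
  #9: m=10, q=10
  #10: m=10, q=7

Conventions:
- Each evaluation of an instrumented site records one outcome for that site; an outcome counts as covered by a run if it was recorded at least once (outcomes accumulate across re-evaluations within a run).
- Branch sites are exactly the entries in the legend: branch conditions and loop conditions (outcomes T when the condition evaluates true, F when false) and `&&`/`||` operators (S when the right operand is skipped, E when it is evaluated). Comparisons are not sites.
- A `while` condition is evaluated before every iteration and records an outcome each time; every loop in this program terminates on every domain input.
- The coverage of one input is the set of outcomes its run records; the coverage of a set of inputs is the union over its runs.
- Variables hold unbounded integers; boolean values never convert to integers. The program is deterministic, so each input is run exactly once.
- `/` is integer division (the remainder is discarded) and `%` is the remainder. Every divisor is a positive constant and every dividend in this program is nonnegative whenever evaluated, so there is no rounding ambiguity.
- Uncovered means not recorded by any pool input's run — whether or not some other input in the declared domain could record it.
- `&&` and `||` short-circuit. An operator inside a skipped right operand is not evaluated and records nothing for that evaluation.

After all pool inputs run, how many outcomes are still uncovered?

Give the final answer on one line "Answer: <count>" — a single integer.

input #1 (m=5, q=7): events B2->E, B3->E, B1->F, B4->F, B5->F, B6->T, B7->T, B7->F; covers B1=F, B2=E, B3=E, B4=F, B5=F, B6=T, B7=T, B7=F
input #2 (m=11, q=0): events B2->S, B1->F, B4->F, B5->F, B6->T, B7->T, B7->F; covers B1=F, B2=S, B4=F, B5=F, B6=T, B7=T, B7=F
input #3 (m=6, q=12): events B2->E, B3->E, B1->F, B4->F, B5->F, B6->T, B7->T, B7->F; covers B1=F, B2=E, B3=E, B4=F, B5=F, B6=T, B7=T, B7=F
input #4 (m=7, q=10): events B2->E, B3->E, B1->F, B4->F, B5->F, B6->T, B7->T, B7->F; covers B1=F, B2=E, B3=E, B4=F, B5=F, B6=T, B7=T, B7=F
input #5 (m=9, q=10): events B2->E, B3->E, B1->F, B4->F, B5->T, B7->T, B7->T, B7->T, B7->F; covers B1=F, B2=E, B3=E, B4=F, B5=T, B7=T, B7=F
input #6 (m=5, q=6): events B2->S, B1->F, B4->F, B5->T, B7->T, B7->T, B7->F; covers B1=F, B2=S, B4=F, B5=T, B7=T, B7=F
input #7 (m=9, q=11): events B2->E, B3->E, B1->F, B4->F, B5->F, B6->T, B7->T, B7->F; covers B1=F, B2=E, B3=E, B4=F, B5=F, B6=T, B7=T, B7=F
input #8 (m=7, q=8): events B2->E, B3->E, B1->F, B4->F, B5->T, B7->T, B7->T, B7->T, B7->F; covers B1=F, B2=E, B3=E, B4=F, B5=T, B7=T, B7=F
input #9 (m=10, q=10): events B2->E, B3->E, B1->F, B4->F, B5->F, B6->T, B7->T, B7->F; covers B1=F, B2=E, B3=E, B4=F, B5=F, B6=T, B7=T, B7=F
input #10 (m=10, q=7): events B2->E, B3->E, B1->F, B4->F, B5->F, B6->T, B7->T, B7->F; covers B1=F, B2=E, B3=E, B4=F, B5=F, B6=T, B7=T, B7=F
union over the pool: B1=F, B2=S, B2=E, B3=E, B4=F, B5=T, B5=F, B6=T, B7=T, B7=F
uncovered (4 of 14): B1=T, B3=S, B4=T, B6=F

Answer: 4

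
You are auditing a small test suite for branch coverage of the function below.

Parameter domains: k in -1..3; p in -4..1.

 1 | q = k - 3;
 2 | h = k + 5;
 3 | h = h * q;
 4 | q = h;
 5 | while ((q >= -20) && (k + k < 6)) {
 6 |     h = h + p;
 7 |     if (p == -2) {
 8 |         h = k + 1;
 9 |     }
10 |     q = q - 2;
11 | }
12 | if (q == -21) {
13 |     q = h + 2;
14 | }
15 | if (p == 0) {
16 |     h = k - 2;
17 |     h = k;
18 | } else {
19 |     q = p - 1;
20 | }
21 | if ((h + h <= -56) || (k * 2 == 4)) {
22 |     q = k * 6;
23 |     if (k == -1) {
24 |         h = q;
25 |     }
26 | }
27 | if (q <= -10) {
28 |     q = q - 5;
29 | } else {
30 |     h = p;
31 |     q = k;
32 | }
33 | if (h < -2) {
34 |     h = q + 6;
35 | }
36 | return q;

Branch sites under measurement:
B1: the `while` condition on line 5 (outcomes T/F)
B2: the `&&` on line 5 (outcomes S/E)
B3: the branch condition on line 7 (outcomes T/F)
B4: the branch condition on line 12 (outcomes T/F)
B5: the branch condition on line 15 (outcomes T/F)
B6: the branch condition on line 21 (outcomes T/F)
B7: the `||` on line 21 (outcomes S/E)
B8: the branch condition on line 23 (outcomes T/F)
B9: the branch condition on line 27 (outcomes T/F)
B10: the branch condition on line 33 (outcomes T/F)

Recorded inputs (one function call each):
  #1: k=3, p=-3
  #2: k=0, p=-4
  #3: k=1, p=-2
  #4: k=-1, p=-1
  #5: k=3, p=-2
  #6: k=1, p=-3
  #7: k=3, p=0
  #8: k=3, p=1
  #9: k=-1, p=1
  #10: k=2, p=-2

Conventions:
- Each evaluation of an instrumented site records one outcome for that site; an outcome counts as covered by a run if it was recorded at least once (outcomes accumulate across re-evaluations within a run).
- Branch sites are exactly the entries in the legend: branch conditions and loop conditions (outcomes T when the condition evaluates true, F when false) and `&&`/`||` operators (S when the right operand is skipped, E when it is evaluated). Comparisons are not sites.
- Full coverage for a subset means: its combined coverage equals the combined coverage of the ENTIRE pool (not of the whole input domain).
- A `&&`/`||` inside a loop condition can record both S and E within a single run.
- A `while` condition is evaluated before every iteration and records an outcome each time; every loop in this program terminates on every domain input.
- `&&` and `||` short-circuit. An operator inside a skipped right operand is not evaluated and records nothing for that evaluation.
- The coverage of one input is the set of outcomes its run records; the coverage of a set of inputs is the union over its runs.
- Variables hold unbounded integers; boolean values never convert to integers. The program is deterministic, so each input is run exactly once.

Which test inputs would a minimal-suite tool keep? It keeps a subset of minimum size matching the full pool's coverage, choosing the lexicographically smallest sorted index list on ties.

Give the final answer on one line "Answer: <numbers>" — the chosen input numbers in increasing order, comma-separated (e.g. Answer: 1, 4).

#1 (k=3, p=-3) -> B2->E, B1->F, B4->F, B5->F, B7->E, B6->F, B9->F, B10->T; covered: B1=F, B2=E, B4=F, B5=F, B6=F, B7=E, B9=F, B10=T
#2 (k=0, p=-4) -> B2->E, B1->T, B3->F, B2->E, B1->T, B3->F, B2->E, B1->T, B3->F, B2->S, B1->F, B4->T, B5->F, B7->E, ...; covered: B1=T, B1=F, B2=S, B2=E, B3=F, B4=T, B5=F, B6=F, B7=E, B9=F, B10=T
#3 (k=1, p=-2) -> B2->E, B1->T, B3->T, B2->E, B1->T, B3->T, B2->E, B1->T, B3->T, B2->E, B1->T, B3->T, B2->E, B1->T, ...; covered: B1=T, B1=F, B2=S, B2=E, B3=T, B4=F, B5=F, B6=F, B7=E, B9=F, B10=F
#4 (k=-1, p=-1) -> B2->E, B1->T, B3->F, B2->E, B1->T, B3->F, B2->E, B1->T, B3->F, B2->S, B1->F, B4->F, B5->F, B7->E, ...; covered: B1=T, B1=F, B2=S, B2=E, B3=F, B4=F, B5=F, B6=F, B7=E, B9=F, B10=F
#5 (k=3, p=-2) -> B2->E, B1->F, B4->F, B5->F, B7->E, B6->F, B9->F, B10->F; covered: B1=F, B2=E, B4=F, B5=F, B6=F, B7=E, B9=F, B10=F
#6 (k=1, p=-3) -> B2->E, B1->T, B3->F, B2->E, B1->T, B3->F, B2->E, B1->T, B3->F, B2->E, B1->T, B3->F, B2->E, B1->T, ...; covered: B1=T, B1=F, B2=S, B2=E, B3=F, B4=F, B5=F, B6=F, B7=E, B9=F, B10=T
#7 (k=3, p=0) -> B2->E, B1->F, B4->F, B5->T, B7->E, B6->F, B9->F, B10->F; covered: B1=F, B2=E, B4=F, B5=T, B6=F, B7=E, B9=F, B10=F
#8 (k=3, p=1) -> B2->E, B1->F, B4->F, B5->F, B7->E, B6->F, B9->F, B10->F; covered: B1=F, B2=E, B4=F, B5=F, B6=F, B7=E, B9=F, B10=F
#9 (k=-1, p=1) -> B2->E, B1->T, B3->F, B2->E, B1->T, B3->F, B2->E, B1->T, B3->F, B2->S, B1->F, B4->F, B5->F, B7->E, ...; covered: B1=T, B1=F, B2=S, B2=E, B3=F, B4=F, B5=F, B6=F, B7=E, B9=F, B10=F
#10 (k=2, p=-2) -> B2->E, B1->T, B3->T, B2->E, B1->T, B3->T, B2->E, B1->T, B3->T, B2->E, B1->T, B3->T, B2->E, B1->T, ...; covered: B1=T, B1=F, B2=S, B2=E, B3=T, B4=T, B5=F, B6=T, B7=E, B8=F, B9=F, B10=F
union over all inputs: B1=T, B1=F, B2=S, B2=E, B3=T, B3=F, B4=T, B4=F, B5=T, B5=F, B6=T, B6=F, B7=E, B8=F, B9=F, B10=T, B10=F (17 outcomes)
size 1 is not enough: best union over all size-1 subsets is 12/17
size 2 is not enough: best union over all size-2 subsets is 16/17
size 3: inputs {2, 7, 10} cover all 17 outcomes, and no lexicographically smaller subset of this size does

Answer: 2, 7, 10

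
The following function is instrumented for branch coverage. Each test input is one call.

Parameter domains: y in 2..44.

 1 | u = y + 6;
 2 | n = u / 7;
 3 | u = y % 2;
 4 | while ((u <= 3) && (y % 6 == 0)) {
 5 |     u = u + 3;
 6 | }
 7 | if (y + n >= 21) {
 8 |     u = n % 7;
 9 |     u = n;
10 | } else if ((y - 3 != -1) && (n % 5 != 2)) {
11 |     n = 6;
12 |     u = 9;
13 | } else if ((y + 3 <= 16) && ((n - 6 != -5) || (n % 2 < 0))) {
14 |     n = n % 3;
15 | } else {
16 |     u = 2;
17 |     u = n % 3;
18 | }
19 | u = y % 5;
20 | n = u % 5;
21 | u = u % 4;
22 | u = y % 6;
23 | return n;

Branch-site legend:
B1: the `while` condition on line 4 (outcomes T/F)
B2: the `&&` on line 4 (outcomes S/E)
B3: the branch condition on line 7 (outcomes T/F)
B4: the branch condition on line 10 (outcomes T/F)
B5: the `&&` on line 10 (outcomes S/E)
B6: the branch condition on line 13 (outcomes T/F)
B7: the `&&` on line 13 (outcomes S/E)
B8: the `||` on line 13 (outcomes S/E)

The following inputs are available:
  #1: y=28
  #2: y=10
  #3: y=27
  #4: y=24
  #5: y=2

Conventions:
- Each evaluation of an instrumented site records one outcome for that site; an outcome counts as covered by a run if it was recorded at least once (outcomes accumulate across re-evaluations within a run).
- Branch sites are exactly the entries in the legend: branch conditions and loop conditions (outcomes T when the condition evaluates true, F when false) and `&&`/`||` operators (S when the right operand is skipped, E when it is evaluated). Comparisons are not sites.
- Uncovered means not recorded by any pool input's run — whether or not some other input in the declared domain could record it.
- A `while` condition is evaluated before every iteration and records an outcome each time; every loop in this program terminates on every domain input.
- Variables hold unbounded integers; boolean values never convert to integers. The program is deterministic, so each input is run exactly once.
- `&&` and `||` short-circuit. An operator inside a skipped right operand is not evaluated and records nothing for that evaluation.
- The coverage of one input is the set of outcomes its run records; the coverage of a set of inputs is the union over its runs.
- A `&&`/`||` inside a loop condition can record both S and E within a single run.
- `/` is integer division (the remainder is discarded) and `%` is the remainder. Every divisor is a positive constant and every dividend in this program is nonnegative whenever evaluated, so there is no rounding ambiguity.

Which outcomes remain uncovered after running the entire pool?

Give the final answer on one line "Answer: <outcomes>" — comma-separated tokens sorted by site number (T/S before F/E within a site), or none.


input #1, y=28: events B2->E, B1->F, B3->T; outcomes B1=F, B2=E, B3=T
input #2, y=10: events B2->E, B1->F, B3->F, B5->E, B4->F, B7->E, B8->S, B6->T; outcomes B1=F, B2=E, B3=F, B4=F, B5=E, B6=T, B7=E, B8=S
input #3, y=27: events B2->E, B1->F, B3->T; outcomes B1=F, B2=E, B3=T
input #4, y=24: events B2->E, B1->T, B2->E, B1->T, B2->S, B1->F, B3->T; outcomes B1=T, B1=F, B2=S, B2=E, B3=T
input #5, y=2: events B2->E, B1->F, B3->F, B5->S, B4->F, B7->E, B8->E, B6->F; outcomes B1=F, B2=E, B3=F, B4=F, B5=S, B6=F, B7=E, B8=E
union over the pool: B1=T, B1=F, B2=S, B2=E, B3=T, B3=F, B4=F, B5=S, B5=E, B6=T, B6=F, B7=E, B8=S, B8=E
uncovered (2 of 16): B4=T, B7=S
Answer: B4=T, B7=S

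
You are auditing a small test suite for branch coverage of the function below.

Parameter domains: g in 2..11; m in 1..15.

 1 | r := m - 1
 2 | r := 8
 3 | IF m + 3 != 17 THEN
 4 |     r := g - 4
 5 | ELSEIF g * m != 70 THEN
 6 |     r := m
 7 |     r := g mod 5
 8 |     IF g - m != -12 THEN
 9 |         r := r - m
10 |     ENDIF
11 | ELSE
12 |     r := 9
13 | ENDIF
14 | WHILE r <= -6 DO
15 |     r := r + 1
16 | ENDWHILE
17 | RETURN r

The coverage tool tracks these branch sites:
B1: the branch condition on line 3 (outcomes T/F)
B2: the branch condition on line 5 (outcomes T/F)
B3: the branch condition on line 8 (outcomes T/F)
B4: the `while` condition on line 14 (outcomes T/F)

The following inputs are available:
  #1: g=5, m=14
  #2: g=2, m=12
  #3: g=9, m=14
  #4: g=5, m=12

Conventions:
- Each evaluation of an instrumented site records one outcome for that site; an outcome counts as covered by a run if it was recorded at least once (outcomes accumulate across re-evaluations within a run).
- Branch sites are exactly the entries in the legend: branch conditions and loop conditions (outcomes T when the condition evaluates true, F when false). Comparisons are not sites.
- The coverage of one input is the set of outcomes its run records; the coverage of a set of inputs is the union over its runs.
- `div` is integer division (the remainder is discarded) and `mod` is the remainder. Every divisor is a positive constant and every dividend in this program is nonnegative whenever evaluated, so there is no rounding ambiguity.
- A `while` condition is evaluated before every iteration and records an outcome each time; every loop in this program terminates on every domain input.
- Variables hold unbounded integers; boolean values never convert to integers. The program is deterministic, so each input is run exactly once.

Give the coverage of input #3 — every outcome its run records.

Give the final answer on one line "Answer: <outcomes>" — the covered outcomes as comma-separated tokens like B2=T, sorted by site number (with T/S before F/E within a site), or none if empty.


Simulating input #3 (g=9, m=14) step by step:
  B1->F, B2->T, B3->T, B4->T, B4->T, B4->T, B4->T, B4->T, B4->F
collecting distinct outcomes: B1=F, B2=T, B3=T, B4=T, B4=F
Answer: B1=F, B2=T, B3=T, B4=T, B4=F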